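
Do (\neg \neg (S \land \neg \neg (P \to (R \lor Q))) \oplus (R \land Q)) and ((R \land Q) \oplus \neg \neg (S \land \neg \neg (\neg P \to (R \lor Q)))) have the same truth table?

not equivalent

P  Q  R  S  |  φ  ψ
F  F  F  F  |  F  F
F  F  F  T  |  T  F
F  F  T  F  |  F  F
F  F  T  T  |  T  T
F  T  F  F  |  F  F
F  T  F  T  |  T  T
F  T  T  F  |  T  T
F  T  T  T  |  F  F
T  F  F  F  |  F  F
T  F  F  T  |  F  T
T  F  T  F  |  F  F
T  F  T  T  |  T  T
T  T  F  F  |  F  F
T  T  F  T  |  T  T
T  T  T  F  |  T  T
T  T  T  T  |  F  F
The columns differ at P=F, Q=F, R=F, S=T (φ=T, ψ=F), so they are not equivalent.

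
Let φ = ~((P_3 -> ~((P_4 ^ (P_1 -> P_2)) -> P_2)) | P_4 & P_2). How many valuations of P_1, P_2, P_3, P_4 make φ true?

4

P_1 | P_2 | P_3 | P_4 || (P_1 -> P_2) | (P_4 ^ (P_1 -> P_2)) | (P_4 & P_2) | φ
 1  |  1  |  1  |  1  ||      1       |          0           |      1      | 0
 1  |  1  |  1  |  0  ||      1       |          1           |      0      | 1
 1  |  1  |  0  |  1  ||      1       |          0           |      1      | 0
 1  |  1  |  0  |  0  ||      1       |          1           |      0      | 0
 1  |  0  |  1  |  1  ||      0       |          1           |      0      | 0
 1  |  0  |  1  |  0  ||      0       |          0           |      0      | 1
 1  |  0  |  0  |  1  ||      0       |          1           |      0      | 0
 1  |  0  |  0  |  0  ||      0       |          0           |      0      | 0
 0  |  1  |  1  |  1  ||      1       |          0           |      1      | 0
 0  |  1  |  1  |  0  ||      1       |          1           |      0      | 1
 0  |  1  |  0  |  1  ||      1       |          0           |      1      | 0
 0  |  1  |  0  |  0  ||      1       |          1           |      0      | 0
 0  |  0  |  1  |  1  ||      1       |          0           |      0      | 1
 0  |  0  |  1  |  0  ||      1       |          1           |      0      | 0
 0  |  0  |  0  |  1  ||      1       |          0           |      0      | 0
 0  |  0  |  0  |  0  ||      1       |          1           |      0      | 0
The formula is true on 4 of the 16 rows.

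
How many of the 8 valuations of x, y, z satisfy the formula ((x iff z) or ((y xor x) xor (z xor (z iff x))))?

x | y | z | (x iff z) | (y xor x) | (z iff x) | (z xor (z iff x)) | φ
- | - | - | --------- | --------- | --------- | ----------------- | -
1 | 1 | 1 |     1     |     0     |     1     |         0         | 1
1 | 1 | 0 |     0     |     0     |     0     |         0         | 0
1 | 0 | 1 |     1     |     1     |     1     |         0         | 1
1 | 0 | 0 |     0     |     1     |     0     |         0         | 1
0 | 1 | 1 |     0     |     1     |     0     |         1         | 0
0 | 1 | 0 |     1     |     1     |     1     |         1         | 1
0 | 0 | 1 |     0     |     0     |     0     |         1         | 1
0 | 0 | 0 |     1     |     0     |     1     |         1         | 1
The formula is true on 6 of the 8 rows.

6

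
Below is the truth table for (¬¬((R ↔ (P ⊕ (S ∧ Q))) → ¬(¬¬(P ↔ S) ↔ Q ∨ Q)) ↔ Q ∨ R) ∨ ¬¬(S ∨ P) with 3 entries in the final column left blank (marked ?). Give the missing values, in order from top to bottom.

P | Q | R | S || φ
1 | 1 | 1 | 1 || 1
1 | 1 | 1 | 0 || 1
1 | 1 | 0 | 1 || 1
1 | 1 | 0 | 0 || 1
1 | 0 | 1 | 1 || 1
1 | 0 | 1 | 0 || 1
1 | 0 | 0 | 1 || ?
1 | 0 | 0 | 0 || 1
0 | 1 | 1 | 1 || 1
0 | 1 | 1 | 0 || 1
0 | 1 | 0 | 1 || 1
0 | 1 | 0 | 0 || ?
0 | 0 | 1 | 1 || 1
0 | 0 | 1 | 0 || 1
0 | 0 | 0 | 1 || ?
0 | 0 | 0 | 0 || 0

Row P=1, Q=0, R=0, S=1: (¬¬((R ↔ (P ⊕ (S ∧ Q))) → ¬(¬¬(P ↔ S) ↔ Q ∨ Q)) ↔ Q ∨ R) = 0, ¬¬(S ∨ P) = 1, so the formula = 1.
Row P=0, Q=1, R=0, S=0: (¬¬((R ↔ (P ⊕ (S ∧ Q))) → ¬(¬¬(P ↔ S) ↔ Q ∨ Q)) ↔ Q ∨ R) = 0, ¬¬(S ∨ P) = 0, so the formula = 0.
Row P=0, Q=0, R=0, S=1: (¬¬((R ↔ (P ⊕ (S ∧ Q))) → ¬(¬¬(P ↔ S) ↔ Q ∨ Q)) ↔ Q ∨ R) = 1, ¬¬(S ∨ P) = 1, so the formula = 1.

1, 0, 1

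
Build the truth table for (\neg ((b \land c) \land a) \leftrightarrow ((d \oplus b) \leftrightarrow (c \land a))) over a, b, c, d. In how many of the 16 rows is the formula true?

  a   |   b   |   c   |   d   ||   φ  
 True |  True |  True |  True ||  True
 True |  True |  True | False || False
 True |  True | False |  True ||  True
 True |  True | False | False || False
 True | False |  True |  True ||  True
 True | False |  True | False || False
 True | False | False |  True || False
 True | False | False | False ||  True
False |  True |  True |  True ||  True
False |  True |  True | False || False
False |  True | False |  True ||  True
False |  True | False | False || False
False | False |  True |  True || False
False | False |  True | False ||  True
False | False | False |  True || False
False | False | False | False ||  True
The formula is true on 8 of the 16 rows.

8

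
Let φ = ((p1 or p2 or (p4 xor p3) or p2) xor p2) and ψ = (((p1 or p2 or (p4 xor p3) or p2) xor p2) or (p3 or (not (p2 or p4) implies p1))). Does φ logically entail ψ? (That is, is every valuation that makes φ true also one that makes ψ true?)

p1 | p2 | p3 | p4 || φ | ψ
T  | T  | T  | T  || F | T
T  | T  | T  | F  || F | T
T  | T  | F  | T  || F | T
T  | T  | F  | F  || F | T
T  | F  | T  | T  || T | T
T  | F  | T  | F  || T | T
T  | F  | F  | T  || T | T
T  | F  | F  | F  || T | T
F  | T  | T  | T  || F | T
F  | T  | T  | F  || F | T
F  | T  | F  | T  || F | T
F  | T  | F  | F  || F | T
F  | F  | T  | T  || F | T
F  | F  | T  | F  || T | T
F  | F  | F  | T  || T | T
F  | F  | F  | F  || F | F
In every row where φ is true, ψ is also true, so φ ⊨ ψ.

yes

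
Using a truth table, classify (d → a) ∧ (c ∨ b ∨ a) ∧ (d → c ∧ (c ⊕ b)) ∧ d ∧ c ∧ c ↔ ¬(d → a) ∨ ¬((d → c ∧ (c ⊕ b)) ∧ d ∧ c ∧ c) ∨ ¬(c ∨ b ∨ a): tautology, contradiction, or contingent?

  a   |   b   |   c   |   d   |   φ  
----- | ----- | ----- | ----- | -----
 True |  True |  True |  True | False
 True |  True |  True | False | False
 True |  True | False |  True | False
 True |  True | False | False | False
 True | False |  True |  True | False
 True | False |  True | False | False
 True | False | False |  True | False
 True | False | False | False | False
False |  True |  True |  True | False
False |  True |  True | False | False
False |  True | False |  True | False
False |  True | False | False | False
False | False |  True |  True | False
False | False |  True | False | False
False | False | False |  True | False
False | False | False | False | False
Every row is False, so the formula is a contradiction.

contradiction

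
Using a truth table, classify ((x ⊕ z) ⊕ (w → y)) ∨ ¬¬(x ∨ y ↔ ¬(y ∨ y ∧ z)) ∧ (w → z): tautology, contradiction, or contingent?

contingent

  x      y      z      w    |  (x ⊕ z)  (w → y)  ((x ⊕ z) ⊕ (w → y))  (x ∨ y)  (y ∧ z)  (y ∨ (y ∧ z))  ¬(y ∨ (y ∧ z))  ((x ∨ y) ↔ ¬(y ∨ (y ∧ z)))  ¬((x ∨ y) ↔ ¬(y ∨ (y ∧ z)))  ¬¬((x ∨ y) ↔ ¬(y ∨ (y ∧ z)))  (w → z)    φ  
 True   True   True   True  |   False     True           True           True     True        True          False                 False                         True                        False                True    True
 True   True   True  False  |   False     True           True           True     True        True          False                 False                         True                        False                True    True
 True   True  False   True  |    True     True          False           True    False        True          False                 False                         True                        False               False   False
 True   True  False  False  |    True     True          False           True    False        True          False                 False                         True                        False                True   False
 True  False   True   True  |   False    False          False           True    False       False           True                  True                        False                         True                True    True
 True  False   True  False  |   False     True           True           True    False       False           True                  True                        False                         True                True    True
 True  False  False   True  |    True    False           True           True    False       False           True                  True                        False                         True               False    True
 True  False  False  False  |    True     True          False           True    False       False           True                  True                        False                         True                True    True
False   True   True   True  |    True     True          False           True     True        True          False                 False                         True                        False                True   False
False   True   True  False  |    True     True          False           True     True        True          False                 False                         True                        False                True   False
False   True  False   True  |   False     True           True           True    False        True          False                 False                         True                        False               False    True
False   True  False  False  |   False     True           True           True    False        True          False                 False                         True                        False                True    True
False  False   True   True  |    True    False           True          False    False       False           True                 False                         True                        False                True    True
False  False   True  False  |    True     True          False          False    False       False           True                 False                         True                        False                True   False
False  False  False   True  |   False    False          False          False    False       False           True                 False                         True                        False               False   False
False  False  False  False  |   False     True           True          False    False       False           True                 False                         True                        False                True    True
10 of 16 rows are True, so the formula is contingent.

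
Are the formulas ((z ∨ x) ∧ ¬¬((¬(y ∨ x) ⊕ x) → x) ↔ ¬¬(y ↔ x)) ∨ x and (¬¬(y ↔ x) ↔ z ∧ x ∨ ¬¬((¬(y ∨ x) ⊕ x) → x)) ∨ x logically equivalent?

not equivalent

  x   |   y   |   z   |   φ   |   ψ  
----- | ----- | ----- | ----- | -----
False | False | False | False | False
False | False |  True | False | False
False |  True | False |  True | False
False |  True |  True | False | False
 True | False | False |  True |  True
 True | False |  True |  True |  True
 True |  True | False |  True |  True
 True |  True |  True |  True |  True
The columns differ at x=False, y=True, z=False (φ=True, ψ=False), so they are not equivalent.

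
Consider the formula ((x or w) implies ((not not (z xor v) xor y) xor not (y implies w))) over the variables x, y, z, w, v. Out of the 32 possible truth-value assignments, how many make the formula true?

x | y | z | w | v | φ
- | - | - | - | - | -
T | T | T | T | T | T
T | T | T | T | F | F
T | T | T | F | T | F
T | T | T | F | F | T
T | T | F | T | T | F
T | T | F | T | F | T
T | T | F | F | T | T
T | T | F | F | F | F
T | F | T | T | T | F
T | F | T | T | F | T
T | F | T | F | T | F
T | F | T | F | F | T
T | F | F | T | T | T
T | F | F | T | F | F
T | F | F | F | T | T
T | F | F | F | F | F
F | T | T | T | T | T
F | T | T | T | F | F
F | T | T | F | T | T
F | T | T | F | F | T
F | T | F | T | T | F
F | T | F | T | F | T
F | T | F | F | T | T
F | T | F | F | F | T
F | F | T | T | T | F
F | F | T | T | F | T
F | F | T | F | T | T
F | F | T | F | F | T
F | F | F | T | T | T
F | F | F | T | F | F
F | F | F | F | T | T
F | F | F | F | F | T
The formula is true on 20 of the 32 rows.

20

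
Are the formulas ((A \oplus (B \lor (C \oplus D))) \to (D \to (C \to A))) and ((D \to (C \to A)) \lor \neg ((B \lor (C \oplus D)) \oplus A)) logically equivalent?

A | B | C | D | φ | ψ
- | - | - | - | - | -
T | T | T | T | T | T
T | T | T | F | T | T
T | T | F | T | T | T
T | T | F | F | T | T
T | F | T | T | T | T
T | F | T | F | T | T
T | F | F | T | T | T
T | F | F | F | T | T
F | T | T | T | F | F
F | T | T | F | T | T
F | T | F | T | T | T
F | T | F | F | T | T
F | F | T | T | T | T
F | F | T | F | T | T
F | F | F | T | T | T
F | F | F | F | T | T
The columns for φ and ψ agree on every row, so they are logically equivalent.

equivalent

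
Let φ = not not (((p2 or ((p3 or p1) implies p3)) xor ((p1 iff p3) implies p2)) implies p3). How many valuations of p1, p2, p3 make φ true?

6

p1  p2  p3  |  (p3 or p1)  ((p3 or p1) implies p3)  (p1 iff p3)  ((p1 iff p3) implies p2)  φ
T   T   T   |      T                  T                  T                  T              T
T   T   F   |      T                  F                  F                  T              T
T   F   T   |      T                  T                  T                  F              T
T   F   F   |      T                  F                  F                  T              F
F   T   T   |      T                  T                  F                  T              T
F   T   F   |      F                  T                  T                  T              T
F   F   T   |      T                  T                  F                  T              T
F   F   F   |      F                  T                  T                  F              F
The formula is true on 6 of the 8 rows.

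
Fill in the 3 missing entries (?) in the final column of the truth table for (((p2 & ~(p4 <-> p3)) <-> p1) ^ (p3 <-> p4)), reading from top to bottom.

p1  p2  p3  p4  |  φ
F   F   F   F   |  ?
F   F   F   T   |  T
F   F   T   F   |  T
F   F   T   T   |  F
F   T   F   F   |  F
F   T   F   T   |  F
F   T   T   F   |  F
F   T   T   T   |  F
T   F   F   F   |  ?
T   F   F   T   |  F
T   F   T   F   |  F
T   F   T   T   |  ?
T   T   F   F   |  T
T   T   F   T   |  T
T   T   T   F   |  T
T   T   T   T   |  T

F, T, T

Row p1=F, p2=F, p3=F, p4=F: ((p2 & ~(p4 <-> p3)) <-> p1) = T, (p3 <-> p4) = T, so the formula = F.
Row p1=T, p2=F, p3=F, p4=F: ((p2 & ~(p4 <-> p3)) <-> p1) = F, (p3 <-> p4) = T, so the formula = T.
Row p1=T, p2=F, p3=T, p4=T: ((p2 & ~(p4 <-> p3)) <-> p1) = F, (p3 <-> p4) = T, so the formula = T.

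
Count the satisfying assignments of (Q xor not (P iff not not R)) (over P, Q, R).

P  Q  R  |  (Q xor not (P iff not not R))
T  T  T  |                T              
T  T  F  |                F              
T  F  T  |                F              
T  F  F  |                T              
F  T  T  |                F              
F  T  F  |                T              
F  F  T  |                T              
F  F  F  |                F              
The formula is true on 4 of the 8 rows.

4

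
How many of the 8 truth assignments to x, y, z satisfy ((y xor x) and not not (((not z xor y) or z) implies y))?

x  y  z  |  φ
T  T  T  |  F
T  T  F  |  F
T  F  T  |  F
T  F  F  |  F
F  T  T  |  T
F  T  F  |  T
F  F  T  |  F
F  F  F  |  F
The formula is true on 2 of the 8 rows.

2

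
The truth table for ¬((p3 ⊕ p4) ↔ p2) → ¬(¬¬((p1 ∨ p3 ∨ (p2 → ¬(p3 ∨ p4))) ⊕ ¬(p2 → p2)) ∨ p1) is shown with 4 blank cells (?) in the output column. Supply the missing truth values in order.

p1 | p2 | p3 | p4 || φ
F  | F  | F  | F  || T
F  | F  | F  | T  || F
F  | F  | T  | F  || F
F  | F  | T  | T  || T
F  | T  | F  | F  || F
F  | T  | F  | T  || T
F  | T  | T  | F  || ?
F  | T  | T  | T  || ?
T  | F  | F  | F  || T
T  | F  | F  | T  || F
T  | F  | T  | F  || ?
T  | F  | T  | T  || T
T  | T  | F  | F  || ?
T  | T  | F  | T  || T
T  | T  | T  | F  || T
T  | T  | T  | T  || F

Row p1=F, p2=T, p3=T, p4=F: ¬((p3 ⊕ p4) ↔ p2) = F, ¬(¬¬((p1 ∨ p3 ∨ (p2 → ¬(p3 ∨ p4))) ⊕ ¬(p2 → p2)) ∨ p1) = F, so the formula = T.
Row p1=F, p2=T, p3=T, p4=T: ¬((p3 ⊕ p4) ↔ p2) = T, ¬(¬¬((p1 ∨ p3 ∨ (p2 → ¬(p3 ∨ p4))) ⊕ ¬(p2 → p2)) ∨ p1) = F, so the formula = F.
Row p1=T, p2=F, p3=T, p4=F: ¬((p3 ⊕ p4) ↔ p2) = T, ¬(¬¬((p1 ∨ p3 ∨ (p2 → ¬(p3 ∨ p4))) ⊕ ¬(p2 → p2)) ∨ p1) = F, so the formula = F.
Row p1=T, p2=T, p3=F, p4=F: ¬((p3 ⊕ p4) ↔ p2) = T, ¬(¬¬((p1 ∨ p3 ∨ (p2 → ¬(p3 ∨ p4))) ⊕ ¬(p2 → p2)) ∨ p1) = F, so the formula = F.

T, F, F, F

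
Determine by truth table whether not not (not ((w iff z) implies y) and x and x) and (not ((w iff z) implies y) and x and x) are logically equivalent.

equivalent

x  y  z  w  |  φ  ψ
F  F  F  F  |  F  F
F  F  F  T  |  F  F
F  F  T  F  |  F  F
F  F  T  T  |  F  F
F  T  F  F  |  F  F
F  T  F  T  |  F  F
F  T  T  F  |  F  F
F  T  T  T  |  F  F
T  F  F  F  |  T  T
T  F  F  T  |  F  F
T  F  T  F  |  F  F
T  F  T  T  |  T  T
T  T  F  F  |  F  F
T  T  F  T  |  F  F
T  T  T  F  |  F  F
T  T  T  T  |  F  F
The columns for φ and ψ agree on every row, so they are logically equivalent.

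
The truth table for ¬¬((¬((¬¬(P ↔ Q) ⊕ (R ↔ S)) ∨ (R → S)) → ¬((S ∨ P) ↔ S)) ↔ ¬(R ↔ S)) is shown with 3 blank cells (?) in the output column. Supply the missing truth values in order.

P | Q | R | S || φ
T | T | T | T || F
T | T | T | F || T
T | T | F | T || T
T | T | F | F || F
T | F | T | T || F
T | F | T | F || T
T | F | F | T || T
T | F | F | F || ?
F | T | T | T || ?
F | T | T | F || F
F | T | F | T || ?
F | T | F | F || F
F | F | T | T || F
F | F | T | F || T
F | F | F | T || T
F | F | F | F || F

F, F, T

Row P=T, Q=F, R=F, S=F: ((¬((¬¬(P ↔ Q) ⊕ (R ↔ S)) ∨ (R → S)) → ¬((S ∨ P) ↔ S)) ↔ ¬(R ↔ S)) = F, ¬((¬((¬¬(P ↔ Q) ⊕ (R ↔ S)) ∨ (R → S)) → ¬((S ∨ P) ↔ S)) ↔ ¬(R ↔ S)) = T, so the formula = F.
Row P=F, Q=T, R=T, S=T: ((¬((¬¬(P ↔ Q) ⊕ (R ↔ S)) ∨ (R → S)) → ¬((S ∨ P) ↔ S)) ↔ ¬(R ↔ S)) = F, ¬((¬((¬¬(P ↔ Q) ⊕ (R ↔ S)) ∨ (R → S)) → ¬((S ∨ P) ↔ S)) ↔ ¬(R ↔ S)) = T, so the formula = F.
Row P=F, Q=T, R=F, S=T: ((¬((¬¬(P ↔ Q) ⊕ (R ↔ S)) ∨ (R → S)) → ¬((S ∨ P) ↔ S)) ↔ ¬(R ↔ S)) = T, ¬((¬((¬¬(P ↔ Q) ⊕ (R ↔ S)) ∨ (R → S)) → ¬((S ∨ P) ↔ S)) ↔ ¬(R ↔ S)) = F, so the formula = T.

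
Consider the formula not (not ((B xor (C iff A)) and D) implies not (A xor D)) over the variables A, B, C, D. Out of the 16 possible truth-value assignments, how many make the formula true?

6

A | B | C | D | (C iff A) | (B xor (C iff A)) | ((B xor (C iff A)) and D) | (A xor D) | not (A xor D) | φ
- | - | - | - | --------- | ----------------- | ------------------------- | --------- | ------------- | -
1 | 1 | 1 | 1 |     1     |         0         |             0             |     0     |       1       | 0
1 | 1 | 1 | 0 |     1     |         0         |             0             |     1     |       0       | 1
1 | 1 | 0 | 1 |     0     |         1         |             1             |     0     |       1       | 0
1 | 1 | 0 | 0 |     0     |         1         |             0             |     1     |       0       | 1
1 | 0 | 1 | 1 |     1     |         1         |             1             |     0     |       1       | 0
1 | 0 | 1 | 0 |     1     |         1         |             0             |     1     |       0       | 1
1 | 0 | 0 | 1 |     0     |         0         |             0             |     0     |       1       | 0
1 | 0 | 0 | 0 |     0     |         0         |             0             |     1     |       0       | 1
0 | 1 | 1 | 1 |     0     |         1         |             1             |     1     |       0       | 0
0 | 1 | 1 | 0 |     0     |         1         |             0             |     0     |       1       | 0
0 | 1 | 0 | 1 |     1     |         0         |             0             |     1     |       0       | 1
0 | 1 | 0 | 0 |     1     |         0         |             0             |     0     |       1       | 0
0 | 0 | 1 | 1 |     0     |         0         |             0             |     1     |       0       | 1
0 | 0 | 1 | 0 |     0     |         0         |             0             |     0     |       1       | 0
0 | 0 | 0 | 1 |     1     |         1         |             1             |     1     |       0       | 0
0 | 0 | 0 | 0 |     1     |         1         |             0             |     0     |       1       | 0
The formula is true on 6 of the 16 rows.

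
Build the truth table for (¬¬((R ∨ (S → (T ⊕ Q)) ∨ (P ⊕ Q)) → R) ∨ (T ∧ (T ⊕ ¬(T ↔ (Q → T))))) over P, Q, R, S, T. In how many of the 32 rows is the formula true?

25

P | Q | R | S | T || φ
T | T | T | T | T || T
T | T | T | T | F || T
T | T | T | F | T || T
T | T | T | F | F || T
T | T | F | T | T || T
T | T | F | T | F || F
T | T | F | F | T || T
T | T | F | F | F || F
T | F | T | T | T || T
T | F | T | T | F || T
T | F | T | F | T || T
T | F | T | F | F || T
T | F | F | T | T || T
T | F | F | T | F || F
T | F | F | F | T || T
T | F | F | F | F || F
F | T | T | T | T || T
F | T | T | T | F || T
F | T | T | F | T || T
F | T | T | F | F || T
F | T | F | T | T || T
F | T | F | T | F || F
F | T | F | F | T || T
F | T | F | F | F || F
F | F | T | T | T || T
F | F | T | T | F || T
F | F | T | F | T || T
F | F | T | F | F || T
F | F | F | T | T || T
F | F | F | T | F || T
F | F | F | F | T || T
F | F | F | F | F || F
The formula is true on 25 of the 32 rows.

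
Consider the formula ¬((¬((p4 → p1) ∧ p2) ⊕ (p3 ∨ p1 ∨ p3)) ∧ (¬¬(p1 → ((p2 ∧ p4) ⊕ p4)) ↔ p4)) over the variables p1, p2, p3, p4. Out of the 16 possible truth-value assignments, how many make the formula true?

p1 | p2 | p3 | p4 || φ
1  | 1  | 1  | 1  || 1
1  | 1  | 1  | 0  || 0
1  | 1  | 0  | 1  || 1
1  | 1  | 0  | 0  || 0
1  | 0  | 1  | 1  || 1
1  | 0  | 1  | 0  || 1
1  | 0  | 0  | 1  || 1
1  | 0  | 0  | 0  || 1
0  | 1  | 1  | 1  || 1
0  | 1  | 1  | 0  || 1
0  | 1  | 0  | 1  || 0
0  | 1  | 0  | 0  || 1
0  | 0  | 1  | 1  || 1
0  | 0  | 1  | 0  || 1
0  | 0  | 0  | 1  || 0
0  | 0  | 0  | 0  || 1
The formula is true on 12 of the 16 rows.

12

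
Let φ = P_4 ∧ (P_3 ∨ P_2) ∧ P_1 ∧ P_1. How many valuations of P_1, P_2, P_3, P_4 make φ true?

P_1 | P_2 | P_3 | P_4 | (P_3 ∨ P_2) | (P_4 ∧ (P_3 ∨ P_2) ∧ P_1 ∧ P_1)
--- | --- | --- | --- | ----------- | -------------------------------
 F  |  F  |  F  |  F  |      F      |                F               
 F  |  F  |  F  |  T  |      F      |                F               
 F  |  F  |  T  |  F  |      T      |                F               
 F  |  F  |  T  |  T  |      T      |                F               
 F  |  T  |  F  |  F  |      T      |                F               
 F  |  T  |  F  |  T  |      T      |                F               
 F  |  T  |  T  |  F  |      T      |                F               
 F  |  T  |  T  |  T  |      T      |                F               
 T  |  F  |  F  |  F  |      F      |                F               
 T  |  F  |  F  |  T  |      F      |                F               
 T  |  F  |  T  |  F  |      T      |                F               
 T  |  F  |  T  |  T  |      T      |                T               
 T  |  T  |  F  |  F  |      T      |                F               
 T  |  T  |  F  |  T  |      T      |                T               
 T  |  T  |  T  |  F  |      T      |                F               
 T  |  T  |  T  |  T  |      T      |                T               
The formula is true on 3 of the 16 rows.

3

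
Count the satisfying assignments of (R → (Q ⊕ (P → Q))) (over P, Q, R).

5

  P   |   Q   |   R   || (P → Q) | (Q ⊕ (P → Q)) | (R → (Q ⊕ (P → Q)))
False | False | False ||   True  |      True     |         True       
False | False |  True ||   True  |      True     |         True       
False |  True | False ||   True  |     False     |         True       
False |  True |  True ||   True  |     False     |        False       
 True | False | False ||  False  |     False     |         True       
 True | False |  True ||  False  |     False     |        False       
 True |  True | False ||   True  |     False     |         True       
 True |  True |  True ||   True  |     False     |        False       
The formula is true on 5 of the 8 rows.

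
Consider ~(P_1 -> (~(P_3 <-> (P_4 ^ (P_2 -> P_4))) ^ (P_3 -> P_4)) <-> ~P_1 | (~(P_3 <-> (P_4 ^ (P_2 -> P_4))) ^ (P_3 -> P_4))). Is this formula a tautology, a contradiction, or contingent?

P_1 | P_2 | P_3 | P_4 | φ
--- | --- | --- | --- | -
 T  |  T  |  T  |  T  | F
 T  |  T  |  T  |  F  | F
 T  |  T  |  F  |  T  | F
 T  |  T  |  F  |  F  | F
 T  |  F  |  T  |  T  | F
 T  |  F  |  T  |  F  | F
 T  |  F  |  F  |  T  | F
 T  |  F  |  F  |  F  | F
 F  |  T  |  T  |  T  | F
 F  |  T  |  T  |  F  | F
 F  |  T  |  F  |  T  | F
 F  |  T  |  F  |  F  | F
 F  |  F  |  T  |  T  | F
 F  |  F  |  T  |  F  | F
 F  |  F  |  F  |  T  | F
 F  |  F  |  F  |  F  | F
Every row is F, so the formula is a contradiction.

contradiction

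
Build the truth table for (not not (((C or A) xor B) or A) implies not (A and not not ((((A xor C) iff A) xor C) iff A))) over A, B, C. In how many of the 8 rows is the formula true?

4

  A      B      C    |  (C or A)  ((C or A) xor B)  (((C or A) xor B) or A)  not (((C or A) xor B) or A)  (A xor C)  ((A xor C) iff A)  (((A xor C) iff A) xor C)    φ  
False  False  False  |   False         False                 False                       True               False           True                   True             True
False  False   True  |    True          True                  True                      False                True          False                   True             True
False   True  False  |   False          True                  True                      False               False           True                   True             True
False   True   True  |    True         False                 False                       True                True          False                   True             True
 True  False  False  |    True          True                  True                      False                True           True                   True            False
 True  False   True  |    True          True                  True                      False               False          False                   True            False
 True   True  False  |    True         False                  True                      False                True           True                   True            False
 True   True   True  |    True         False                  True                      False               False          False                   True            False
The formula is true on 4 of the 8 rows.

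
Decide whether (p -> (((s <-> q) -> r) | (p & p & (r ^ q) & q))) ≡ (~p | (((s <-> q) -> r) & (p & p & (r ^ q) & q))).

not equivalent

p | q | r | s || φ | ψ
T | T | T | T || T | F
T | T | T | F || T | F
T | T | F | T || T | F
T | T | F | F || T | T
T | F | T | T || T | F
T | F | T | F || T | F
T | F | F | T || T | F
T | F | F | F || F | F
F | T | T | T || T | T
F | T | T | F || T | T
F | T | F | T || T | T
F | T | F | F || T | T
F | F | T | T || T | T
F | F | T | F || T | T
F | F | F | T || T | T
F | F | F | F || T | T
The columns differ at p=T, q=T, r=T, s=T (φ=T, ψ=F), so they are not equivalent.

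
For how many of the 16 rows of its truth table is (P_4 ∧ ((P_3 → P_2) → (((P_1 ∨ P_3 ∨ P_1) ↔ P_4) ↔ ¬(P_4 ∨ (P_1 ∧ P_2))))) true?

4

P_1  P_2  P_3  P_4  |  (P_3 → P_2)  (P_1 ∨ P_3 ∨ P_1)  ((P_1 ∨ P_3 ∨ P_1) ↔ P_4)  (P_1 ∧ P_2)  (P_4 ∨ (P_1 ∧ P_2))  ¬(P_4 ∨ (P_1 ∧ P_2))  φ
 T    T    T    T   |       T               T                      T                   T                T                    F            F
 T    T    T    F   |       T               T                      F                   T                T                    F            F
 T    T    F    T   |       T               T                      T                   T                T                    F            F
 T    T    F    F   |       T               T                      F                   T                T                    F            F
 T    F    T    T   |       F               T                      T                   F                T                    F            T
 T    F    T    F   |       F               T                      F                   F                F                    T            F
 T    F    F    T   |       T               T                      T                   F                T                    F            F
 T    F    F    F   |       T               T                      F                   F                F                    T            F
 F    T    T    T   |       T               T                      T                   F                T                    F            F
 F    T    T    F   |       T               T                      F                   F                F                    T            F
 F    T    F    T   |       T               F                      F                   F                T                    F            T
 F    T    F    F   |       T               F                      T                   F                F                    T            F
 F    F    T    T   |       F               T                      T                   F                T                    F            T
 F    F    T    F   |       F               T                      F                   F                F                    T            F
 F    F    F    T   |       T               F                      F                   F                T                    F            T
 F    F    F    F   |       T               F                      T                   F                F                    T            F
The formula is true on 4 of the 16 rows.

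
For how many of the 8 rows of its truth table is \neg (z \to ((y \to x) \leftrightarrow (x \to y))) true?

x  y  z  |  (y \to x)  (x \to y)  φ
T  T  T  |      T          T      F
T  T  F  |      T          T      F
T  F  T  |      T          F      T
T  F  F  |      T          F      F
F  T  T  |      F          T      T
F  T  F  |      F          T      F
F  F  T  |      T          T      F
F  F  F  |      T          T      F
The formula is true on 2 of the 8 rows.

2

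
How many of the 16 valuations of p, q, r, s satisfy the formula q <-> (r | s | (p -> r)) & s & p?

p | q | r | s | φ
- | - | - | - | -
F | F | F | F | T
F | F | F | T | T
F | F | T | F | T
F | F | T | T | T
F | T | F | F | F
F | T | F | T | F
F | T | T | F | F
F | T | T | T | F
T | F | F | F | T
T | F | F | T | F
T | F | T | F | T
T | F | T | T | F
T | T | F | F | F
T | T | F | T | T
T | T | T | F | F
T | T | T | T | T
The formula is true on 8 of the 16 rows.

8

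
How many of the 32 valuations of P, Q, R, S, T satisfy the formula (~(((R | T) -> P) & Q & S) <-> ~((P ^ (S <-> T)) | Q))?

13

P  Q  R  S  T  |  φ
F  F  F  F  F  |  F
F  F  F  F  T  |  T
F  F  F  T  F  |  T
F  F  F  T  T  |  F
F  F  T  F  F  |  F
F  F  T  F  T  |  T
F  F  T  T  F  |  T
F  F  T  T  T  |  F
F  T  F  F  F  |  F
F  T  F  F  T  |  F
F  T  F  T  F  |  T
F  T  F  T  T  |  F
F  T  T  F  F  |  F
F  T  T  F  T  |  F
F  T  T  T  F  |  F
F  T  T  T  T  |  F
T  F  F  F  F  |  T
T  F  F  F  T  |  F
T  F  F  T  F  |  F
T  F  F  T  T  |  T
T  F  T  F  F  |  T
T  F  T  F  T  |  F
T  F  T  T  F  |  F
T  F  T  T  T  |  T
T  T  F  F  F  |  F
T  T  F  F  T  |  F
T  T  F  T  F  |  T
T  T  F  T  T  |  T
T  T  T  F  F  |  F
T  T  T  F  T  |  F
T  T  T  T  F  |  T
T  T  T  T  T  |  T
The formula is true on 13 of the 32 rows.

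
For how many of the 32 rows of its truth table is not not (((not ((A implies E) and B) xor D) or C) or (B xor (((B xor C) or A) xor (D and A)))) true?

25

  A   |   B   |   C   |   D   |   E   ||   φ  
 True |  True |  True |  True |  True ||  True
 True |  True |  True |  True | False ||  True
 True |  True |  True | False |  True ||  True
 True |  True |  True | False | False ||  True
 True |  True | False |  True |  True ||  True
 True |  True | False |  True | False ||  True
 True |  True | False | False |  True || False
 True |  True | False | False | False ||  True
 True | False |  True |  True |  True ||  True
 True | False |  True |  True | False ||  True
 True | False |  True | False |  True ||  True
 True | False |  True | False | False ||  True
 True | False | False |  True |  True || False
 True | False | False |  True | False || False
 True | False | False | False |  True ||  True
 True | False | False | False | False ||  True
False |  True |  True |  True |  True ||  True
False |  True |  True |  True | False ||  True
False |  True |  True | False |  True ||  True
False |  True |  True | False | False ||  True
False |  True | False |  True |  True ||  True
False |  True | False |  True | False ||  True
False |  True | False | False |  True || False
False |  True | False | False | False || False
False | False |  True |  True |  True ||  True
False | False |  True |  True | False ||  True
False | False |  True | False |  True ||  True
False | False |  True | False | False ||  True
False | False | False |  True |  True || False
False | False | False |  True | False || False
False | False | False | False |  True ||  True
False | False | False | False | False ||  True
The formula is true on 25 of the 32 rows.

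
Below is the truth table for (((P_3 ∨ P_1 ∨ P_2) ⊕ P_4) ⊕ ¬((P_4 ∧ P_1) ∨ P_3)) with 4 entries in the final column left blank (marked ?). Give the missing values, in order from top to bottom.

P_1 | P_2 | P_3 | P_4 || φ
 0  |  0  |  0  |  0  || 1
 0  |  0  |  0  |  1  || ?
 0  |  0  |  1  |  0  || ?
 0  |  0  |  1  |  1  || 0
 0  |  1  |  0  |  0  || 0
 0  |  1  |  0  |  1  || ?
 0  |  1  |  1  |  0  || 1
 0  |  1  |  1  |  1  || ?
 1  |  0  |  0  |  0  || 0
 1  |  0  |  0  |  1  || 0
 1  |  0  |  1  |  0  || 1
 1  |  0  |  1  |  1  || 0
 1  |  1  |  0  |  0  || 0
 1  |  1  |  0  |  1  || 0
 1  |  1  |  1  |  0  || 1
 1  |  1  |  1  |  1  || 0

Row P_1=0, P_2=0, P_3=0, P_4=1: ((P_3 ∨ P_1 ∨ P_2) ⊕ P_4) = 1, ¬((P_4 ∧ P_1) ∨ P_3) = 1, so the formula = 0.
Row P_1=0, P_2=0, P_3=1, P_4=0: ((P_3 ∨ P_1 ∨ P_2) ⊕ P_4) = 1, ¬((P_4 ∧ P_1) ∨ P_3) = 0, so the formula = 1.
Row P_1=0, P_2=1, P_3=0, P_4=1: ((P_3 ∨ P_1 ∨ P_2) ⊕ P_4) = 0, ¬((P_4 ∧ P_1) ∨ P_3) = 1, so the formula = 1.
Row P_1=0, P_2=1, P_3=1, P_4=1: ((P_3 ∨ P_1 ∨ P_2) ⊕ P_4) = 0, ¬((P_4 ∧ P_1) ∨ P_3) = 0, so the formula = 0.

0, 1, 1, 0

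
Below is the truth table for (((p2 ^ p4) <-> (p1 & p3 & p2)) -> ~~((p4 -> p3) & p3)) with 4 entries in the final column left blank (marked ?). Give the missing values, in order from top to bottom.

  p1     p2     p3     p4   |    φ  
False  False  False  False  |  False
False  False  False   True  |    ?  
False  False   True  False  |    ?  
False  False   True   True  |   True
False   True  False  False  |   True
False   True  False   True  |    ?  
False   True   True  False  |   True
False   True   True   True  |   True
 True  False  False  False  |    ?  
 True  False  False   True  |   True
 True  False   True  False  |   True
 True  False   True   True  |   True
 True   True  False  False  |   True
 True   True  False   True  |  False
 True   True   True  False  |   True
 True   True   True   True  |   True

True, True, False, False

Row p1=False, p2=False, p3=False, p4=True: ((p2 ^ p4) <-> (p1 & p3 & p2)) = False, ~~((p4 -> p3) & p3) = False, so the formula = True.
Row p1=False, p2=False, p3=True, p4=False: ((p2 ^ p4) <-> (p1 & p3 & p2)) = True, ~~((p4 -> p3) & p3) = True, so the formula = True.
Row p1=False, p2=True, p3=False, p4=True: ((p2 ^ p4) <-> (p1 & p3 & p2)) = True, ~~((p4 -> p3) & p3) = False, so the formula = False.
Row p1=True, p2=False, p3=False, p4=False: ((p2 ^ p4) <-> (p1 & p3 & p2)) = True, ~~((p4 -> p3) & p3) = False, so the formula = False.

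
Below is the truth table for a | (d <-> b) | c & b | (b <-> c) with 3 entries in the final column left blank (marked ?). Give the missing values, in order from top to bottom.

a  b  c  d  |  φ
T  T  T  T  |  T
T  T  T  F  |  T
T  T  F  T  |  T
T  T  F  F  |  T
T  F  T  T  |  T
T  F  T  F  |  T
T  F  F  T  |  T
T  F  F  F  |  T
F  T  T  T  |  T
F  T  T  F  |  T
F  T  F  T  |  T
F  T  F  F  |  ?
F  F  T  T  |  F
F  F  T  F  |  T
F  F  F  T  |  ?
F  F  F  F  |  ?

F, T, T

Row a=F, b=T, c=F, d=F: ((d <-> b) | c & b | (b <-> c)) = F, so the formula = F.
Row a=F, b=F, c=F, d=T: ((d <-> b) | c & b | (b <-> c)) = T, so the formula = T.
Row a=F, b=F, c=F, d=F: ((d <-> b) | c & b | (b <-> c)) = T, so the formula = T.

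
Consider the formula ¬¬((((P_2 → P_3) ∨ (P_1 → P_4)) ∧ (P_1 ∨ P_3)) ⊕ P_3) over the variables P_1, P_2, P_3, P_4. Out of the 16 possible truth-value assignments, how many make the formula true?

3

P_1 | P_2 | P_3 | P_4 || (P_2 → P_3) | (P_1 → P_4) | ((P_2 → P_3) ∨ (P_1 → P_4)) | (P_1 ∨ P_3) | φ
 T  |  T  |  T  |  T  ||      T      |      T      |              T              |      T      | F
 T  |  T  |  T  |  F  ||      T      |      F      |              T              |      T      | F
 T  |  T  |  F  |  T  ||      F      |      T      |              T              |      T      | T
 T  |  T  |  F  |  F  ||      F      |      F      |              F              |      T      | F
 T  |  F  |  T  |  T  ||      T      |      T      |              T              |      T      | F
 T  |  F  |  T  |  F  ||      T      |      F      |              T              |      T      | F
 T  |  F  |  F  |  T  ||      T      |      T      |              T              |      T      | T
 T  |  F  |  F  |  F  ||      T      |      F      |              T              |      T      | T
 F  |  T  |  T  |  T  ||      T      |      T      |              T              |      T      | F
 F  |  T  |  T  |  F  ||      T      |      T      |              T              |      T      | F
 F  |  T  |  F  |  T  ||      F      |      T      |              T              |      F      | F
 F  |  T  |  F  |  F  ||      F      |      T      |              T              |      F      | F
 F  |  F  |  T  |  T  ||      T      |      T      |              T              |      T      | F
 F  |  F  |  T  |  F  ||      T      |      T      |              T              |      T      | F
 F  |  F  |  F  |  T  ||      T      |      T      |              T              |      F      | F
 F  |  F  |  F  |  F  ||      T      |      T      |              T              |      F      | F
The formula is true on 3 of the 16 rows.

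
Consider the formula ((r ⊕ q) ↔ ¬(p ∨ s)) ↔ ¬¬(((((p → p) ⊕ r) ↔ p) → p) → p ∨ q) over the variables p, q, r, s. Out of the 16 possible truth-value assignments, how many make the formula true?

8

p | q | r | s | (r ⊕ q) | (p ∨ s) | ¬(p ∨ s) | ((r ⊕ q) ↔ ¬(p ∨ s)) | (p → p) | ((p → p) ⊕ r) | (((p → p) ⊕ r) ↔ p) | ((((p → p) ⊕ r) ↔ p) → p) | (p ∨ q) | φ
- | - | - | - | ------- | ------- | -------- | -------------------- | ------- | ------------- | ------------------- | ------------------------- | ------- | -
F | F | F | F |    F    |    F    |    T     |          F           |    T    |       T       |          F          |             T             |    F    | T
F | F | F | T |    F    |    T    |    F     |          T           |    T    |       T       |          F          |             T             |    F    | F
F | F | T | F |    T    |    F    |    T     |          T           |    T    |       F       |          T          |             F             |    F    | T
F | F | T | T |    T    |    T    |    F     |          F           |    T    |       F       |          T          |             F             |    F    | F
F | T | F | F |    T    |    F    |    T     |          T           |    T    |       T       |          F          |             T             |    T    | T
F | T | F | T |    T    |    T    |    F     |          F           |    T    |       T       |          F          |             T             |    T    | F
F | T | T | F |    F    |    F    |    T     |          F           |    T    |       F       |          T          |             F             |    T    | F
F | T | T | T |    F    |    T    |    F     |          T           |    T    |       F       |          T          |             F             |    T    | T
T | F | F | F |    F    |    T    |    F     |          T           |    T    |       T       |          T          |             T             |    T    | T
T | F | F | T |    F    |    T    |    F     |          T           |    T    |       T       |          T          |             T             |    T    | T
T | F | T | F |    T    |    T    |    F     |          F           |    T    |       F       |          F          |             T             |    T    | F
T | F | T | T |    T    |    T    |    F     |          F           |    T    |       F       |          F          |             T             |    T    | F
T | T | F | F |    T    |    T    |    F     |          F           |    T    |       T       |          T          |             T             |    T    | F
T | T | F | T |    T    |    T    |    F     |          F           |    T    |       T       |          T          |             T             |    T    | F
T | T | T | F |    F    |    T    |    F     |          T           |    T    |       F       |          F          |             T             |    T    | T
T | T | T | T |    F    |    T    |    F     |          T           |    T    |       F       |          F          |             T             |    T    | T
The formula is true on 8 of the 16 rows.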